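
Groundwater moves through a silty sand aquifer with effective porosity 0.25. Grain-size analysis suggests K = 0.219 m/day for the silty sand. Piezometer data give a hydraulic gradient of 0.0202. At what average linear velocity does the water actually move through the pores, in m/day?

0.0177

Hydraulic gradient i = 0.0202.
Darcy flux q = K · i = 0.2190 × 0.02020 = 0.004424 m/day.
Seepage velocity v = q / n_e = 0.004424 / 0.25 = 0.01770 m/day.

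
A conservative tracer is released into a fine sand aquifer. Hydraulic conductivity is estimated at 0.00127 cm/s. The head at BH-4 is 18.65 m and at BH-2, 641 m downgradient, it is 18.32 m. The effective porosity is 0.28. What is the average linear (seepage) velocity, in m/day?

Convert K: 0.00127 cm/s × 864 = 1.097 m/day.
Hydraulic gradient i = (18.65 − 18.32) / 641 = 0.33 / 641 = 0.0005148.
Darcy flux q = K · i = 1.097 × 0.0005148 = 0.0005649 m/day.
Seepage velocity v = q / n_e = 0.0005649 / 0.28 = 0.002018 m/day.

0.00202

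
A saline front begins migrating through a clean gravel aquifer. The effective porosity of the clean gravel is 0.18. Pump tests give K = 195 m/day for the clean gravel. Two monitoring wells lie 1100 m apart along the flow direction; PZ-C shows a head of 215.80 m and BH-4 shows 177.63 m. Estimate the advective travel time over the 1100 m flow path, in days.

29.3

Hydraulic gradient i = (215.80 − 177.63) / 1100 = 38.17 / 1100 = 0.03470.
Darcy flux q = K · i = 195.0 × 0.03470 = 6.767 m/day.
Seepage velocity v = q / n_e = 6.767 / 0.18 = 37.59 m/day.
Travel time t = L / v = 1100 / 37.59 = 29.26 days.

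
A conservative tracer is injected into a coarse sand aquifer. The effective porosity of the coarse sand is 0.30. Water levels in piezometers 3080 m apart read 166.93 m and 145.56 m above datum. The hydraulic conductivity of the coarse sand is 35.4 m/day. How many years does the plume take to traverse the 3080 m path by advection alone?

Hydraulic gradient i = (166.93 − 145.56) / 3080 = 21.37 / 3080 = 0.006938.
Darcy flux q = K · i = 35.40 × 0.006938 = 0.2456 m/day.
Seepage velocity v = q / n_e = 0.2456 / 0.30 = 0.8187 m/day.
Travel time t = L / v = 3080 / 0.8187 = 3762 days = 10.30 years.

10.3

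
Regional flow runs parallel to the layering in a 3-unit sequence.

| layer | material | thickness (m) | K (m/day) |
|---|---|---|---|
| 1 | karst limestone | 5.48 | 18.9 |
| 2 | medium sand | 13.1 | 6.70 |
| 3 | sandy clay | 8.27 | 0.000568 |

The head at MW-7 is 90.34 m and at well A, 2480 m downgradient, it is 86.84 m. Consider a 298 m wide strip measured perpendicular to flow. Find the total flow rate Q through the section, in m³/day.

80.5

Flow is parallel to layering, so each bed carries its own Darcy discharge and the transmissivities add.
Σ(K_i·b_i) = 18.9×5.48 + 6.70×13.1 + 0.000568×8.27 = 191.3 m²/day.
Hydraulic gradient i = (90.34 − 86.84) / 2480 = 3.5 / 2480 = 0.001411.
Q = Σ(K_i·b_i) · W · i = 191.3 × 298 × 0.001411 = 80.47 m³/day.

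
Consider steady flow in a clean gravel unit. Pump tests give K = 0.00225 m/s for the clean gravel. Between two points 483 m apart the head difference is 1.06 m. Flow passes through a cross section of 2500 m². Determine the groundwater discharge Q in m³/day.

Convert K: 0.00225 m/s × 86400 = 194.4 m/day.
Hydraulic gradient i = Δh / L = 1.06 / 483 = 0.002195.
Darcy's law: Q = K · A · i = 194.4 × 2500 × 0.002195 = 1067 m³/day.

1070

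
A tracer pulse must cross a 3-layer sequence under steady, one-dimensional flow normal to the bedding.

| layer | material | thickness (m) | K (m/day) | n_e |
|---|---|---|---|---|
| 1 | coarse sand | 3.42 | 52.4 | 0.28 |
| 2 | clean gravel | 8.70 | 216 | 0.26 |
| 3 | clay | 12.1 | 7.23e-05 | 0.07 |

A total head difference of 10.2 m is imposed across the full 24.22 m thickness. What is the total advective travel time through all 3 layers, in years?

183

With flow normal to the layers, continuity requires the same specific discharge q through every layer.
Σ(b_i/K_i) = 3.42/52.4 + 8.70/216 + 12.1/7.23e-05 = 1.674e+05 d.
q = Δh / Σ(b_i/K_i) = 10.2 / 1.674e+05 = 6.095e-05 m/day.
In each layer the seepage velocity is v_i = q/n_i, so the layer transit time is t_i = b_i·n_i / q:
  layer 1 (coarse sand): t_1 = 3.42 × 0.28 / 6.095e-05 = 15712 d
  layer 2 (clean gravel): t_2 = 8.70 × 0.26 / 6.095e-05 = 37114 d
  layer 3 (clay): t_3 = 12.1 × 0.07 / 6.095e-05 = 13897 d
Total t = Σ t_i = 66723 days = 182.7 years.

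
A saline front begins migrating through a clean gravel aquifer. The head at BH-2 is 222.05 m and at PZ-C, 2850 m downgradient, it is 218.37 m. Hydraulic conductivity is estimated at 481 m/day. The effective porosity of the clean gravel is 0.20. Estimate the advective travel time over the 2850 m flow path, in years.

2.51

Hydraulic gradient i = (222.05 − 218.37) / 2850 = 3.68 / 2850 = 0.001291.
Darcy flux q = K · i = 481.0 × 0.001291 = 0.6211 m/day.
Seepage velocity v = q / n_e = 0.6211 / 0.20 = 3.105 m/day.
Travel time t = L / v = 2850 / 3.105 = 917.8 days = 2.513 years.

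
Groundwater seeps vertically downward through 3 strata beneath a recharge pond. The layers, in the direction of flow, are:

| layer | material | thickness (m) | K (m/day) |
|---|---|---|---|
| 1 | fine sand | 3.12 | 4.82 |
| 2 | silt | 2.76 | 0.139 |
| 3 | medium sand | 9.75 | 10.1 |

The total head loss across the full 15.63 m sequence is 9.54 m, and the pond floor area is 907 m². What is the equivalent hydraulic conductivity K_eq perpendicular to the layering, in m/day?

Flow is perpendicular to layering, so the layers act in series and the equivalent K is the thickness-weighted harmonic mean.
Total thickness L = 3.12 + 2.76 + 9.75 = 15.63 m.
Σ(b_i/K_i) = 3.12/4.82 + 2.76/0.139 + 9.75/10.1 = 21.47 d.
K_eq = L / Σ(b_i/K_i) = 15.63 / 21.47 = 0.7280 m/day.

0.728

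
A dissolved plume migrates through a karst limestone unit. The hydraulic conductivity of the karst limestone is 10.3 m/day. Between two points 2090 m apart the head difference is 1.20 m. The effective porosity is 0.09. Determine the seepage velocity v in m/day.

0.0657

Hydraulic gradient i = Δh / L = 1.20 / 2090 = 0.0005742.
Darcy flux q = K · i = 10.30 × 0.0005742 = 0.005914 m/day.
Seepage velocity v = q / n_e = 0.005914 / 0.09 = 0.06571 m/day.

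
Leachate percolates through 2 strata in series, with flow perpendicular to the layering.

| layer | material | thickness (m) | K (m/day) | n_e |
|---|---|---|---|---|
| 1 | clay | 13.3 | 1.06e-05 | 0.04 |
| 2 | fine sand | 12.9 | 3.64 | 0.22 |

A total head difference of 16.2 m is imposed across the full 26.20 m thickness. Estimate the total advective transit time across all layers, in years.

715

With flow normal to the layers, continuity requires the same specific discharge q through every layer.
Σ(b_i/K_i) = 13.3/1.06e-05 + 12.9/3.64 = 1.255e+06 d.
q = Δh / Σ(b_i/K_i) = 16.2 / 1.255e+06 = 1.291e-05 m/day.
In each layer the seepage velocity is v_i = q/n_i, so the layer transit time is t_i = b_i·n_i / q:
  layer 1 (clay): t_1 = 13.3 × 0.04 / 1.291e-05 = 41204 d
  layer 2 (fine sand): t_2 = 12.9 × 0.22 / 1.291e-05 = 2.198e+05 d
Total t = Σ t_i = 2.610e+05 days = 714.6 years.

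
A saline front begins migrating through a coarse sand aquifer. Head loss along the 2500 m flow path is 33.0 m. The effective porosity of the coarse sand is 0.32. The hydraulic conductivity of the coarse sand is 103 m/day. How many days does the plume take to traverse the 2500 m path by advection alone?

Hydraulic gradient i = Δh / L = 33.0 / 2500 = 0.01320.
Darcy flux q = K · i = 103.0 × 0.01320 = 1.360 m/day.
Seepage velocity v = q / n_e = 1.360 / 0.32 = 4.249 m/day.
Travel time t = L / v = 2500 / 4.249 = 588.4 days.

588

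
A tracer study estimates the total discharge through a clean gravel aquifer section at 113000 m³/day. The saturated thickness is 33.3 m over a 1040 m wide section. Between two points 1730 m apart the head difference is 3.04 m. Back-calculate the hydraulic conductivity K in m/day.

1860

Cross-sectional area A = 1040 × 33.3 = 34632 m².
Hydraulic gradient i = Δh / L = 3.04 / 1730 = 0.001757.
From Q = K·A·i, K = Q / (A·i) = 113000 / (34632 × 0.001757) = 1857 m/day.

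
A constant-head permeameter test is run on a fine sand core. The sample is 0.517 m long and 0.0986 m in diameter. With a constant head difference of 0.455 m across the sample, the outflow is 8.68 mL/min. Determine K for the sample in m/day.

Cross-sectional area A = π·(d/2)² = π × (0.0986/2)² = 0.007636 m².
Convert discharge: 8.68 mL/min = 1.447e-07 m³/s.
Darcy's law rearranged: K = Q·L / (A·Δh) = 1.447e-07 × 0.517 / (0.007636 × 0.455) = 2.153e-05 m/s = 1.860 m/day.

1.86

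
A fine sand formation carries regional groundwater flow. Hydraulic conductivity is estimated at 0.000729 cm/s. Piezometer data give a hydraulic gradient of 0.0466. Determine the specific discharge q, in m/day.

Convert K: 0.000729 cm/s × 864 = 0.6299 m/day.
Hydraulic gradient i = 0.0466.
Specific discharge q = K · i = 0.6299 × 0.04660 = 0.02935 m/day.

0.0294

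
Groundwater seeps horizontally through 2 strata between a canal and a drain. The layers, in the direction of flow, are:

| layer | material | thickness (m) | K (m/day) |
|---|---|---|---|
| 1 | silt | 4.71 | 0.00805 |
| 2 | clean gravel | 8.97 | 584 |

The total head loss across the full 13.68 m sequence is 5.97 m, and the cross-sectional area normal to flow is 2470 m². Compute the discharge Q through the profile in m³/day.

25.2

Flow is perpendicular to layering, so the layers act in series and the equivalent K is the thickness-weighted harmonic mean.
Total thickness L = 4.71 + 8.97 = 13.68 m.
Σ(b_i/K_i) = 4.71/0.00805 + 8.97/584 = 585.1 d.
K_eq = L / Σ(b_i/K_i) = 13.68 / 585.1 = 0.02338 m/day.
Q = K_eq · A · (Δh/L) = 0.02338 × 2470 × (5.97/13.68) = 25.20 m³/day.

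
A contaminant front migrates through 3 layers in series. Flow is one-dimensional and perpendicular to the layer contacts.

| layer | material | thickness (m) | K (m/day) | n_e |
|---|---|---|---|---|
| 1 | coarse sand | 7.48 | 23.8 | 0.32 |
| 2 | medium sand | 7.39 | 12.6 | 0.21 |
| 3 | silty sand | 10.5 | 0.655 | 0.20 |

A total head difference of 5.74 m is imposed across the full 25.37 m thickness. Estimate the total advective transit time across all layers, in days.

With flow normal to the layers, continuity requires the same specific discharge q through every layer.
Σ(b_i/K_i) = 7.48/23.8 + 7.39/12.6 + 10.5/0.655 = 16.93 d.
q = Δh / Σ(b_i/K_i) = 5.74 / 16.93 = 0.3390 m/day.
In each layer the seepage velocity is v_i = q/n_i, so the layer transit time is t_i = b_i·n_i / q:
  layer 1 (coarse sand): t_1 = 7.48 × 0.32 / 0.3390 = 7.060 d
  layer 2 (medium sand): t_2 = 7.39 × 0.21 / 0.3390 = 4.578 d
  layer 3 (silty sand): t_3 = 10.5 × 0.20 / 0.3390 = 6.194 d
Total t = Σ t_i = 17.83 days.

17.8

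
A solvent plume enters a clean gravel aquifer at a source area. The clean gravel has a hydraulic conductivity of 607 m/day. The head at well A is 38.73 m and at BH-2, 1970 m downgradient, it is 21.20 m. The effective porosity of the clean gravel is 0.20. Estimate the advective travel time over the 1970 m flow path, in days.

72.9

Hydraulic gradient i = (38.73 − 21.20) / 1970 = 17.53 / 1970 = 0.008898.
Darcy flux q = K · i = 607.0 × 0.008898 = 5.401 m/day.
Seepage velocity v = q / n_e = 5.401 / 0.20 = 27.01 m/day.
Travel time t = L / v = 1970 / 27.01 = 72.94 days.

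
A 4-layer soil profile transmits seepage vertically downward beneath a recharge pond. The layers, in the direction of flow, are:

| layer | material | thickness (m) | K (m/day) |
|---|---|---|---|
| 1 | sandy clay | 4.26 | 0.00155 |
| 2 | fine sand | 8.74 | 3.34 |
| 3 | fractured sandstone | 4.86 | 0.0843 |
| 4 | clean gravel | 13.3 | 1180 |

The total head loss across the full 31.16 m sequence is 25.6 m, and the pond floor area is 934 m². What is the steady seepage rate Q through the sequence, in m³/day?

Flow is perpendicular to layering, so the layers act in series and the equivalent K is the thickness-weighted harmonic mean.
Total thickness L = 4.26 + 8.74 + 4.86 + 13.3 = 31.16 m.
Σ(b_i/K_i) = 4.26/0.00155 + 8.74/3.34 + 4.86/0.0843 + 13.3/1180 = 2809 d.
K_eq = L / Σ(b_i/K_i) = 31.16 / 2809 = 0.01109 m/day.
Q = K_eq · A · (Δh/L) = 0.01109 × 934 × (25.6/31.16) = 8.513 m³/day.

8.51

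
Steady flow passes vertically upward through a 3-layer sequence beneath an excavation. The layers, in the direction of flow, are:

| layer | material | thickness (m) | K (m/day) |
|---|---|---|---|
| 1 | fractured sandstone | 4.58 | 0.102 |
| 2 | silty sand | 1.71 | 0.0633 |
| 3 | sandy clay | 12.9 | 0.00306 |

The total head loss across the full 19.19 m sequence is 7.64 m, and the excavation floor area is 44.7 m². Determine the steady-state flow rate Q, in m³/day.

0.0797

Flow is perpendicular to layering, so the layers act in series and the equivalent K is the thickness-weighted harmonic mean.
Total thickness L = 4.58 + 1.71 + 12.9 = 19.19 m.
Σ(b_i/K_i) = 4.58/0.102 + 1.71/0.0633 + 12.9/0.00306 = 4288 d.
K_eq = L / Σ(b_i/K_i) = 19.19 / 4288 = 0.004476 m/day.
Q = K_eq · A · (Δh/L) = 0.004476 × 44.7 × (7.64/19.19) = 0.07965 m³/day.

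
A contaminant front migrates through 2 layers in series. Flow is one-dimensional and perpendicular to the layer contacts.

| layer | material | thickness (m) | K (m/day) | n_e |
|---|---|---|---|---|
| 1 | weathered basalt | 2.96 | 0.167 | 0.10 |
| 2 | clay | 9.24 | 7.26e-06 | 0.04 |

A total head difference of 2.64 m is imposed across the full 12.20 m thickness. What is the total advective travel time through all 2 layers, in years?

With flow normal to the layers, continuity requires the same specific discharge q through every layer.
Σ(b_i/K_i) = 2.96/0.167 + 9.24/7.26e-06 = 1.273e+06 d.
q = Δh / Σ(b_i/K_i) = 2.64 / 1.273e+06 = 2.074e-06 m/day.
In each layer the seepage velocity is v_i = q/n_i, so the layer transit time is t_i = b_i·n_i / q:
  layer 1 (weathered basalt): t_1 = 2.96 × 0.10 / 2.074e-06 = 1.427e+05 d
  layer 2 (clay): t_2 = 9.24 × 0.04 / 2.074e-06 = 1.782e+05 d
Total t = Σ t_i = 3.209e+05 days = 878.5 years.

879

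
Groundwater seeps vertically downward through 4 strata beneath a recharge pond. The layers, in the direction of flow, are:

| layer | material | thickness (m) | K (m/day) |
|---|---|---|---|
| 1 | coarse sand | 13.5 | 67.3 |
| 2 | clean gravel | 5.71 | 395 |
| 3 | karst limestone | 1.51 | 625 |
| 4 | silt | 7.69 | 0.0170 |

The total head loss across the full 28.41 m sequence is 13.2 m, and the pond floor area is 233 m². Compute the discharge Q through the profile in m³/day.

Flow is perpendicular to layering, so the layers act in series and the equivalent K is the thickness-weighted harmonic mean.
Total thickness L = 13.5 + 5.71 + 1.51 + 7.69 = 28.41 m.
Σ(b_i/K_i) = 13.5/67.3 + 5.71/395 + 1.51/625 + 7.69/0.0170 = 452.6 d.
K_eq = L / Σ(b_i/K_i) = 28.41 / 452.6 = 0.06277 m/day.
Q = K_eq · A · (Δh/L) = 0.06277 × 233 × (13.2/28.41) = 6.796 m³/day.

6.80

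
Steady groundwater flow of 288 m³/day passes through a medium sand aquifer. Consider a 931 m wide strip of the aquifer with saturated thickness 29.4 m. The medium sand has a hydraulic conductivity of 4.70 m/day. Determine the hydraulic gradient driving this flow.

0.00224

Cross-sectional area A = 931 × 29.4 = 27371 m².
From Q = K·A·i, i = Q / (K·A) = 288 / (4.700 × 27371) = 0.002239.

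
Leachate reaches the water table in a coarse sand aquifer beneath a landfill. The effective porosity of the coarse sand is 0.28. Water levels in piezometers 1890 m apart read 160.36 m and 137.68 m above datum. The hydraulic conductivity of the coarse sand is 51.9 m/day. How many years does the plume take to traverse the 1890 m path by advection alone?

Hydraulic gradient i = (160.36 − 137.68) / 1890 = 22.68 / 1890 = 0.01200.
Darcy flux q = K · i = 51.90 × 0.01200 = 0.6228 m/day.
Seepage velocity v = q / n_e = 0.6228 / 0.28 = 2.224 m/day.
Travel time t = L / v = 1890 / 2.224 = 849.7 days = 2.326 years.

2.33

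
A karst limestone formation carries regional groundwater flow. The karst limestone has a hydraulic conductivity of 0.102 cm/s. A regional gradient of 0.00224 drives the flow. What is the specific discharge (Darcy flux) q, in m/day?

Convert K: 0.102 cm/s × 864 = 88.13 m/day.
Hydraulic gradient i = 0.00224.
Specific discharge q = K · i = 88.13 × 0.002240 = 0.1974 m/day.

0.197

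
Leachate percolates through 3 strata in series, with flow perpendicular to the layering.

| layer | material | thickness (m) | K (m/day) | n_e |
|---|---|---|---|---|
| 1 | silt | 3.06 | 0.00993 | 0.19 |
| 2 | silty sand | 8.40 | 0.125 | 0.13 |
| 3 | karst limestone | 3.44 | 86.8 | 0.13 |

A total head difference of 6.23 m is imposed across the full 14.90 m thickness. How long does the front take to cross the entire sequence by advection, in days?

With flow normal to the layers, continuity requires the same specific discharge q through every layer.
Σ(b_i/K_i) = 3.06/0.00993 + 8.40/0.125 + 3.44/86.8 = 375.4 d.
q = Δh / Σ(b_i/K_i) = 6.23 / 375.4 = 0.01660 m/day.
In each layer the seepage velocity is v_i = q/n_i, so the layer transit time is t_i = b_i·n_i / q:
  layer 1 (silt): t_1 = 3.06 × 0.19 / 0.01660 = 35.03 d
  layer 2 (silty sand): t_2 = 8.40 × 0.13 / 0.01660 = 65.80 d
  layer 3 (karst limestone): t_3 = 3.44 × 0.13 / 0.01660 = 26.95 d
Total t = Σ t_i = 127.8 days.

128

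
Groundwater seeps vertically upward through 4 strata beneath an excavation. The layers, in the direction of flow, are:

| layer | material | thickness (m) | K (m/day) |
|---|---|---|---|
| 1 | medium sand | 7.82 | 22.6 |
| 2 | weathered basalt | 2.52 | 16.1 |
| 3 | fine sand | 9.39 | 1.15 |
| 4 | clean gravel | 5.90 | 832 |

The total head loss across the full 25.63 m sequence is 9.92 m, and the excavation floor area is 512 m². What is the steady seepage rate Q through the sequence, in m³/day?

Flow is perpendicular to layering, so the layers act in series and the equivalent K is the thickness-weighted harmonic mean.
Total thickness L = 7.82 + 2.52 + 9.39 + 5.90 = 25.63 m.
Σ(b_i/K_i) = 7.82/22.6 + 2.52/16.1 + 9.39/1.15 + 5.90/832 = 8.675 d.
K_eq = L / Σ(b_i/K_i) = 25.63 / 8.675 = 2.955 m/day.
Q = K_eq · A · (Δh/L) = 2.955 × 512 × (9.92/25.63) = 585.5 m³/day.

585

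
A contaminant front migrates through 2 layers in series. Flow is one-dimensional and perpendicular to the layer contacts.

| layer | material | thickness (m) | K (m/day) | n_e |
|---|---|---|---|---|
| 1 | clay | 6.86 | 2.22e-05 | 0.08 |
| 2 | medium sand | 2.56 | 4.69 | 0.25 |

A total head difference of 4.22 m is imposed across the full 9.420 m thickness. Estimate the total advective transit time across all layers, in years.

238

With flow normal to the layers, continuity requires the same specific discharge q through every layer.
Σ(b_i/K_i) = 6.86/2.22e-05 + 2.56/4.69 = 3.090e+05 d.
q = Δh / Σ(b_i/K_i) = 4.22 / 3.090e+05 = 1.366e-05 m/day.
In each layer the seepage velocity is v_i = q/n_i, so the layer transit time is t_i = b_i·n_i / q:
  layer 1 (clay): t_1 = 6.86 × 0.08 / 1.366e-05 = 40186 d
  layer 2 (medium sand): t_2 = 2.56 × 0.25 / 1.366e-05 = 46864 d
Total t = Σ t_i = 87050 days = 238.3 years.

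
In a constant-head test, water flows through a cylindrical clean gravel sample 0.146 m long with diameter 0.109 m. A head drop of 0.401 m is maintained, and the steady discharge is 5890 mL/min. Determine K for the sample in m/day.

331

Cross-sectional area A = π·(d/2)² = π × (0.109/2)² = 0.009331 m².
Convert discharge: 5890 mL/min = 9.817e-05 m³/s.
Darcy's law rearranged: K = Q·L / (A·Δh) = 9.817e-05 × 0.146 / (0.009331 × 0.401) = 0.003830 m/s = 330.9 m/day.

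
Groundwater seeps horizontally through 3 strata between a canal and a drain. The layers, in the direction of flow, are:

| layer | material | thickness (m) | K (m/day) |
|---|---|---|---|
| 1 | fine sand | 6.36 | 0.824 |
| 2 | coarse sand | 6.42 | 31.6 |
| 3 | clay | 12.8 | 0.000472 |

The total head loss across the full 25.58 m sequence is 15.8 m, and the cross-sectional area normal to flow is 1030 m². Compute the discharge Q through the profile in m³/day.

Flow is perpendicular to layering, so the layers act in series and the equivalent K is the thickness-weighted harmonic mean.
Total thickness L = 6.36 + 6.42 + 12.8 = 25.58 m.
Σ(b_i/K_i) = 6.36/0.824 + 6.42/31.6 + 12.8/0.000472 = 27127 d.
K_eq = L / Σ(b_i/K_i) = 25.58 / 27127 = 0.0009430 m/day.
Q = K_eq · A · (Δh/L) = 0.0009430 × 1030 × (15.8/25.58) = 0.5999 m³/day.

0.600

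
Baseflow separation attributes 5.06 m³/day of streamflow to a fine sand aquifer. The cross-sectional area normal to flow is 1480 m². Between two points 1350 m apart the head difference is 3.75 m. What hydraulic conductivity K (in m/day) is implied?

1.23

Hydraulic gradient i = Δh / L = 3.75 / 1350 = 0.002778.
From Q = K·A·i, K = Q / (A·i) = 5.06 / (1480 × 0.002778) = 1.231 m/day.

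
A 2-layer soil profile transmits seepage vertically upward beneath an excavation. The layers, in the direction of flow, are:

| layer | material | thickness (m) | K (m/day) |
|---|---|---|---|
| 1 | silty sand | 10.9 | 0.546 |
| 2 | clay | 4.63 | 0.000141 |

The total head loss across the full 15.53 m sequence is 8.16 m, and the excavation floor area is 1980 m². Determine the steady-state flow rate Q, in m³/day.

Flow is perpendicular to layering, so the layers act in series and the equivalent K is the thickness-weighted harmonic mean.
Total thickness L = 10.9 + 4.63 = 15.53 m.
Σ(b_i/K_i) = 10.9/0.546 + 4.63/0.000141 = 32857 d.
K_eq = L / Σ(b_i/K_i) = 15.53 / 32857 = 0.0004727 m/day.
Q = K_eq · A · (Δh/L) = 0.0004727 × 1980 × (8.16/15.53) = 0.4917 m³/day.

0.492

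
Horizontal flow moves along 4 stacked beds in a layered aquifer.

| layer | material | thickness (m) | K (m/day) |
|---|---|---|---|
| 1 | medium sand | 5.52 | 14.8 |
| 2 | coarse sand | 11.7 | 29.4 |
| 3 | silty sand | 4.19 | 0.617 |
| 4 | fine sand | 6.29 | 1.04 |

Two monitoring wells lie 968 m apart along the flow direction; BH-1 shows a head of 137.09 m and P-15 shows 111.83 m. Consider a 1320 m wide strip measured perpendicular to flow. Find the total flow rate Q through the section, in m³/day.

15000

Flow is parallel to layering, so each bed carries its own Darcy discharge and the transmissivities add.
Σ(K_i·b_i) = 14.8×5.52 + 29.4×11.7 + 0.617×4.19 + 1.04×6.29 = 434.8 m²/day.
Hydraulic gradient i = (137.09 − 111.83) / 968 = 25.26 / 968 = 0.02610.
Q = Σ(K_i·b_i) · W · i = 434.8 × 1320 × 0.02610 = 14977 m³/day.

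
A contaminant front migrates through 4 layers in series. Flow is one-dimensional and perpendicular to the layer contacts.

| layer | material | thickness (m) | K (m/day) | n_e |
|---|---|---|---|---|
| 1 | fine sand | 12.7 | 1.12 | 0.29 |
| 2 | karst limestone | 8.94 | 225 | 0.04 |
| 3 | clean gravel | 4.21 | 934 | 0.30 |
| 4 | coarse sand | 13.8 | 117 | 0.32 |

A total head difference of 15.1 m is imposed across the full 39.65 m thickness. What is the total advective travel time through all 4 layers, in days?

With flow normal to the layers, continuity requires the same specific discharge q through every layer.
Σ(b_i/K_i) = 12.7/1.12 + 8.94/225 + 4.21/934 + 13.8/117 = 11.50 d.
q = Δh / Σ(b_i/K_i) = 15.1 / 11.50 = 1.313 m/day.
In each layer the seepage velocity is v_i = q/n_i, so the layer transit time is t_i = b_i·n_i / q:
  layer 1 (fine sand): t_1 = 12.7 × 0.29 / 1.313 = 2.805 d
  layer 2 (karst limestone): t_2 = 8.94 × 0.04 / 1.313 = 0.2724 d
  layer 3 (clean gravel): t_3 = 4.21 × 0.30 / 1.313 = 0.9620 d
  layer 4 (coarse sand): t_4 = 13.8 × 0.32 / 1.313 = 3.364 d
Total t = Σ t_i = 7.403 days.

7.40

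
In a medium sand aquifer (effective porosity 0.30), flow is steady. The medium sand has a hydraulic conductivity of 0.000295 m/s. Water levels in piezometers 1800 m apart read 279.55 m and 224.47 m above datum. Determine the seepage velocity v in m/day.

Convert K: 0.000295 m/s × 86400 = 25.49 m/day.
Hydraulic gradient i = (279.55 − 224.47) / 1800 = 55.08 / 1800 = 0.03060.
Darcy flux q = K · i = 25.49 × 0.03060 = 0.7799 m/day.
Seepage velocity v = q / n_e = 0.7799 / 0.30 = 2.600 m/day.

2.60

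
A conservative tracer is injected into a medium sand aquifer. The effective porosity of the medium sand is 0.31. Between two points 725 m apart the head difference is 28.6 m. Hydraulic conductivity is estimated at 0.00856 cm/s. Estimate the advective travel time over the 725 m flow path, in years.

2.11

Convert K: 0.00856 cm/s × 864 = 7.396 m/day.
Hydraulic gradient i = Δh / L = 28.6 / 725 = 0.03945.
Darcy flux q = K · i = 7.396 × 0.03945 = 0.2918 m/day.
Seepage velocity v = q / n_e = 0.2918 / 0.31 = 0.9411 m/day.
Travel time t = L / v = 725 / 0.9411 = 770.3 days = 2.109 years.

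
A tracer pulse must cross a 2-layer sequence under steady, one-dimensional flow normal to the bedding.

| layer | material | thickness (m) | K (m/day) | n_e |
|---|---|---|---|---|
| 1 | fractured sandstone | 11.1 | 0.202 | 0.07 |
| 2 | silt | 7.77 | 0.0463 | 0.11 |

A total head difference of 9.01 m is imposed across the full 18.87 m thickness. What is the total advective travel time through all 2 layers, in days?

With flow normal to the layers, continuity requires the same specific discharge q through every layer.
Σ(b_i/K_i) = 11.1/0.202 + 7.77/0.0463 = 222.8 d.
q = Δh / Σ(b_i/K_i) = 9.01 / 222.8 = 0.04045 m/day.
In each layer the seepage velocity is v_i = q/n_i, so the layer transit time is t_i = b_i·n_i / q:
  layer 1 (fractured sandstone): t_1 = 11.1 × 0.07 / 0.04045 = 19.21 d
  layer 2 (silt): t_2 = 7.77 × 0.11 / 0.04045 = 21.13 d
Total t = Σ t_i = 40.34 days.

40.3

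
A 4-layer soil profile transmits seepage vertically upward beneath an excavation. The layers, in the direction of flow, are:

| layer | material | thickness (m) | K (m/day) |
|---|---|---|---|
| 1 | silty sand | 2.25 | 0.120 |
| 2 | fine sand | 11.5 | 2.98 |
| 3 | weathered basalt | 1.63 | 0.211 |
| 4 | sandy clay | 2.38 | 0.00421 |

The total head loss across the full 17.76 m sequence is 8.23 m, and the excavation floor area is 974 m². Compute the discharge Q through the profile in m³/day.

Flow is perpendicular to layering, so the layers act in series and the equivalent K is the thickness-weighted harmonic mean.
Total thickness L = 2.25 + 11.5 + 1.63 + 2.38 = 17.76 m.
Σ(b_i/K_i) = 2.25/0.120 + 11.5/2.98 + 1.63/0.211 + 2.38/0.00421 = 595.7 d.
K_eq = L / Σ(b_i/K_i) = 17.76 / 595.7 = 0.02982 m/day.
Q = K_eq · A · (Δh/L) = 0.02982 × 974 × (8.23/17.76) = 13.46 m³/day.

13.5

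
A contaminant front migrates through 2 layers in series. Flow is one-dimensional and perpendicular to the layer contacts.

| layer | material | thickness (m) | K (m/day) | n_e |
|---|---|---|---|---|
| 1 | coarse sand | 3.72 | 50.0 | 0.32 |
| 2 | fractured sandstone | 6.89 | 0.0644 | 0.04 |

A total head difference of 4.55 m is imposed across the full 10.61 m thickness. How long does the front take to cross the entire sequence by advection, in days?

With flow normal to the layers, continuity requires the same specific discharge q through every layer.
Σ(b_i/K_i) = 3.72/50.0 + 6.89/0.0644 = 107.1 d.
q = Δh / Σ(b_i/K_i) = 4.55 / 107.1 = 0.04250 m/day.
In each layer the seepage velocity is v_i = q/n_i, so the layer transit time is t_i = b_i·n_i / q:
  layer 1 (coarse sand): t_1 = 3.72 × 0.32 / 0.04250 = 28.01 d
  layer 2 (fractured sandstone): t_2 = 6.89 × 0.04 / 0.04250 = 6.485 d
Total t = Σ t_i = 34.50 days.

34.5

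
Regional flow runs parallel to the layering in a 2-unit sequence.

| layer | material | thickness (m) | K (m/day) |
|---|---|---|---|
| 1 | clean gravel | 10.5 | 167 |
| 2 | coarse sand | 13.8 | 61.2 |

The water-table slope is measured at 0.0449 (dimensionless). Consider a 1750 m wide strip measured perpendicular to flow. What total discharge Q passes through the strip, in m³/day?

Flow is parallel to layering, so each bed carries its own Darcy discharge and the transmissivities add.
Σ(K_i·b_i) = 167×10.5 + 61.2×13.8 = 2598 m²/day.
Hydraulic gradient i = 0.0449.
Q = Σ(K_i·b_i) · W · i = 2598 × 1750 × 0.04490 = 2.041e+05 m³/day.

204000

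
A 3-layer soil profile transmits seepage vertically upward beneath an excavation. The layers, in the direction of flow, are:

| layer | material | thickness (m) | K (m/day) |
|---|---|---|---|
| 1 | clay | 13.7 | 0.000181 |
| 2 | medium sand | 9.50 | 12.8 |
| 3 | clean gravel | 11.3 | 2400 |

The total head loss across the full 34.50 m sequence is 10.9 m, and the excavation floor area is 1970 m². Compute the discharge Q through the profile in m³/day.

0.284

Flow is perpendicular to layering, so the layers act in series and the equivalent K is the thickness-weighted harmonic mean.
Total thickness L = 13.7 + 9.50 + 11.3 = 34.50 m.
Σ(b_i/K_i) = 13.7/0.000181 + 9.50/12.8 + 11.3/2400 = 75691 d.
K_eq = L / Σ(b_i/K_i) = 34.50 / 75691 = 0.0004558 m/day.
Q = K_eq · A · (Δh/L) = 0.0004558 × 1970 × (10.9/34.50) = 0.2837 m³/day.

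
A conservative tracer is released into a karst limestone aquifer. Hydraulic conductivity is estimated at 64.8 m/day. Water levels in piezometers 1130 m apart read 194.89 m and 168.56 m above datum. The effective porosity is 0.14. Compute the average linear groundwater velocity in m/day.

Hydraulic gradient i = (194.89 − 168.56) / 1130 = 26.33 / 1130 = 0.02330.
Darcy flux q = K · i = 64.80 × 0.02330 = 1.510 m/day.
Seepage velocity v = q / n_e = 1.510 / 0.14 = 10.78 m/day.

10.8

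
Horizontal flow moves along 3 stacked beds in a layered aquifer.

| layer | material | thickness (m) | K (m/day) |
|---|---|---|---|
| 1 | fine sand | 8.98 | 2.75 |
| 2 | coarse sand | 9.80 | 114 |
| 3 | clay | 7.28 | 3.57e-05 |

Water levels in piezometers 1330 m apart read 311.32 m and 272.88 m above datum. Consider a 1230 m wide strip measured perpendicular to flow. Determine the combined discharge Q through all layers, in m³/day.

40600

Flow is parallel to layering, so each bed carries its own Darcy discharge and the transmissivities add.
Σ(K_i·b_i) = 2.75×8.98 + 114×9.80 + 3.57e-05×7.28 = 1142 m²/day.
Hydraulic gradient i = (311.32 − 272.88) / 1330 = 38.44 / 1330 = 0.02890.
Q = Σ(K_i·b_i) · W · i = 1142 × 1230 × 0.02890 = 40594 m³/day.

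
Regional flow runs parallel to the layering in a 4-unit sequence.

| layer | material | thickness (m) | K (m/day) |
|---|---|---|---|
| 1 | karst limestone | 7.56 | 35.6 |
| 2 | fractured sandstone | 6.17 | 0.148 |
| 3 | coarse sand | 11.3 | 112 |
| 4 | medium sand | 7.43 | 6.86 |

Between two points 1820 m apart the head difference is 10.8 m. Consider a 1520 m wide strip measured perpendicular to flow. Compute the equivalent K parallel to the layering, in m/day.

Flow is parallel to layering, so each bed carries its own Darcy discharge and the transmissivities add.
Σ(K_i·b_i) = 35.6×7.56 + 0.148×6.17 + 112×11.3 + 6.86×7.43 = 1587 m²/day.
Total thickness b = 32.46 m, so K_eq = Σ(K_i·b_i)/b = 48.88 m/day.

48.9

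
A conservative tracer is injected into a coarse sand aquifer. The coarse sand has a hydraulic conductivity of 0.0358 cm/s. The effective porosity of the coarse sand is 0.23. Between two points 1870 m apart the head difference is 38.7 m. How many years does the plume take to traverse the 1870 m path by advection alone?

1.84

Convert K: 0.0358 cm/s × 864 = 30.93 m/day.
Hydraulic gradient i = Δh / L = 38.7 / 1870 = 0.02070.
Darcy flux q = K · i = 30.93 × 0.02070 = 0.6401 m/day.
Seepage velocity v = q / n_e = 0.6401 / 0.23 = 2.783 m/day.
Travel time t = L / v = 1870 / 2.783 = 671.9 days = 1.840 years.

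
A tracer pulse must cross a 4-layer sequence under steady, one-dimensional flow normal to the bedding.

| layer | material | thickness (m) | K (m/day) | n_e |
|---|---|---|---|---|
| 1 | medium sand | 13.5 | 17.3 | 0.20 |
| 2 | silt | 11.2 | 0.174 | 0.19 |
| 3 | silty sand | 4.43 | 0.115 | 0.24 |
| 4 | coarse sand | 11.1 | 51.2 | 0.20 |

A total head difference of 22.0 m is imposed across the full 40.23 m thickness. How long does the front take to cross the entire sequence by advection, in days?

With flow normal to the layers, continuity requires the same specific discharge q through every layer.
Σ(b_i/K_i) = 13.5/17.3 + 11.2/0.174 + 4.43/0.115 + 11.1/51.2 = 103.9 d.
q = Δh / Σ(b_i/K_i) = 22.0 / 103.9 = 0.2118 m/day.
In each layer the seepage velocity is v_i = q/n_i, so the layer transit time is t_i = b_i·n_i / q:
  layer 1 (medium sand): t_1 = 13.5 × 0.20 / 0.2118 = 12.75 d
  layer 2 (silt): t_2 = 11.2 × 0.19 / 0.2118 = 10.05 d
  layer 3 (silty sand): t_3 = 4.43 × 0.24 / 0.2118 = 5.021 d
  layer 4 (coarse sand): t_4 = 11.1 × 0.20 / 0.2118 = 10.48 d
Total t = Σ t_i = 38.30 days.

38.3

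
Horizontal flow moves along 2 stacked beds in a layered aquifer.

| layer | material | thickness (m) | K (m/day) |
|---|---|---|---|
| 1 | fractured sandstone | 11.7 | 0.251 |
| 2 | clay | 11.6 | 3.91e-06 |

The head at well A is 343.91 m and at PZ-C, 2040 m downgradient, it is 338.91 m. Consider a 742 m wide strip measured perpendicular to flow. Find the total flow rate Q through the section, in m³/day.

Flow is parallel to layering, so each bed carries its own Darcy discharge and the transmissivities add.
Σ(K_i·b_i) = 0.251×11.7 + 3.91e-06×11.6 = 2.937 m²/day.
Hydraulic gradient i = (343.91 − 338.91) / 2040 = 5 / 2040 = 0.002451.
Q = Σ(K_i·b_i) · W · i = 2.937 × 742 × 0.002451 = 5.341 m³/day.

5.34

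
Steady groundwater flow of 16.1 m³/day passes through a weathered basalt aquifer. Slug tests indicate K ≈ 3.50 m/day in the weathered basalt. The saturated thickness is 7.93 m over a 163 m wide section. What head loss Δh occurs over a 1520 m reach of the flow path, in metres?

5.41

Cross-sectional area A = 163 × 7.93 = 1293 m².
From Q = K·A·i, i = Q / (K·A) = 16.1 / (3.500 × 1293) = 0.003559.
Head loss Δh = i · L = 0.003559 × 1520 = 5.409 m.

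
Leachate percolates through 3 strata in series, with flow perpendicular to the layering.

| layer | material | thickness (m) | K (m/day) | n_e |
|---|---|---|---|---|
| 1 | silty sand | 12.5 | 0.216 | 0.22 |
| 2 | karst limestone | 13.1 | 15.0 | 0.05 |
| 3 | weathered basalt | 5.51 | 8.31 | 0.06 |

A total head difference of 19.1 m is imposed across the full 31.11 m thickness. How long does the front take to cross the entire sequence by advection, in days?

With flow normal to the layers, continuity requires the same specific discharge q through every layer.
Σ(b_i/K_i) = 12.5/0.216 + 13.1/15.0 + 5.51/8.31 = 59.41 d.
q = Δh / Σ(b_i/K_i) = 19.1 / 59.41 = 0.3215 m/day.
In each layer the seepage velocity is v_i = q/n_i, so the layer transit time is t_i = b_i·n_i / q:
  layer 1 (silty sand): t_1 = 12.5 × 0.22 / 0.3215 = 8.553 d
  layer 2 (karst limestone): t_2 = 13.1 × 0.05 / 0.3215 = 2.037 d
  layer 3 (weathered basalt): t_3 = 5.51 × 0.06 / 0.3215 = 1.028 d
Total t = Σ t_i = 11.62 days.

11.6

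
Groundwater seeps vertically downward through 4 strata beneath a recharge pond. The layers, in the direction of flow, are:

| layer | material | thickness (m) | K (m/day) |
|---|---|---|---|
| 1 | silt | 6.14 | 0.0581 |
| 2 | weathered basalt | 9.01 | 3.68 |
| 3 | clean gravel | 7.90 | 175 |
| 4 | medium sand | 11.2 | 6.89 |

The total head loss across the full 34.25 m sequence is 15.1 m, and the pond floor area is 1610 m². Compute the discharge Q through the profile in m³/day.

221

Flow is perpendicular to layering, so the layers act in series and the equivalent K is the thickness-weighted harmonic mean.
Total thickness L = 6.14 + 9.01 + 7.90 + 11.2 = 34.25 m.
Σ(b_i/K_i) = 6.14/0.0581 + 9.01/3.68 + 7.90/175 + 11.2/6.89 = 109.8 d.
K_eq = L / Σ(b_i/K_i) = 34.25 / 109.8 = 0.3119 m/day.
Q = K_eq · A · (Δh/L) = 0.3119 × 1610 × (15.1/34.25) = 221.4 m³/day.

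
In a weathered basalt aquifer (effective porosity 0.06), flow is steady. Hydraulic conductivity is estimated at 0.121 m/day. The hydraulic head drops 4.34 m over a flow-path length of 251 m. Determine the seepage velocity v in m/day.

Hydraulic gradient i = Δh / L = 4.34 / 251 = 0.01729.
Darcy flux q = K · i = 0.1210 × 0.01729 = 0.002092 m/day.
Seepage velocity v = q / n_e = 0.002092 / 0.06 = 0.03487 m/day.

0.0349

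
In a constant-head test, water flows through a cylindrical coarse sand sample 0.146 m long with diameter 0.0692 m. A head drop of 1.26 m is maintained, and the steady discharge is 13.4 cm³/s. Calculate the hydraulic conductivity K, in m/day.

Cross-sectional area A = π·(d/2)² = π × (0.0692/2)² = 0.003761 m².
Convert discharge: 13.4 cm³/s = 1.340e-05 m³/s.
Darcy's law rearranged: K = Q·L / (A·Δh) = 1.340e-05 × 0.146 / (0.003761 × 1.26) = 0.0004128 m/s = 35.67 m/day.

35.7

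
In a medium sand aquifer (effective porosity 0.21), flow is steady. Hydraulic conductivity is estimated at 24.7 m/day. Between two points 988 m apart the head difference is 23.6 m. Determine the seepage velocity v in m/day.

2.81

Hydraulic gradient i = Δh / L = 23.6 / 988 = 0.02389.
Darcy flux q = K · i = 24.70 × 0.02389 = 0.5900 m/day.
Seepage velocity v = q / n_e = 0.5900 / 0.21 = 2.810 m/day.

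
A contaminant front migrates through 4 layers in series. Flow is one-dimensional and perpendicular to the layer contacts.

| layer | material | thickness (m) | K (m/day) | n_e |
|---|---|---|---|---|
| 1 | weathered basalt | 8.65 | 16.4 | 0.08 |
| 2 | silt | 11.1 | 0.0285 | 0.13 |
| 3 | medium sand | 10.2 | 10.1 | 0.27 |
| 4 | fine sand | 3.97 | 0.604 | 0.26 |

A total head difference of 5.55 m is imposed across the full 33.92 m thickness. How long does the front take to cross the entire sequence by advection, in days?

424

With flow normal to the layers, continuity requires the same specific discharge q through every layer.
Σ(b_i/K_i) = 8.65/16.4 + 11.1/0.0285 + 10.2/10.1 + 3.97/0.604 = 397.6 d.
q = Δh / Σ(b_i/K_i) = 5.55 / 397.6 = 0.01396 m/day.
In each layer the seepage velocity is v_i = q/n_i, so the layer transit time is t_i = b_i·n_i / q:
  layer 1 (weathered basalt): t_1 = 8.65 × 0.08 / 0.01396 = 49.57 d
  layer 2 (silt): t_2 = 11.1 × 0.13 / 0.01396 = 103.4 d
  layer 3 (medium sand): t_3 = 10.2 × 0.27 / 0.01396 = 197.3 d
  layer 4 (fine sand): t_4 = 3.97 × 0.26 / 0.01396 = 73.94 d
Total t = Σ t_i = 424.2 days.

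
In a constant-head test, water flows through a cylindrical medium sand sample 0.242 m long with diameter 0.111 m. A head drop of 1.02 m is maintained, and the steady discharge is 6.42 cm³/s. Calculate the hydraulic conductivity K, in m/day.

Cross-sectional area A = π·(d/2)² = π × (0.111/2)² = 0.009677 m².
Convert discharge: 6.42 cm³/s = 6.420e-06 m³/s.
Darcy's law rearranged: K = Q·L / (A·Δh) = 6.420e-06 × 0.242 / (0.009677 × 1.02) = 0.0001574 m/s = 13.60 m/day.

13.6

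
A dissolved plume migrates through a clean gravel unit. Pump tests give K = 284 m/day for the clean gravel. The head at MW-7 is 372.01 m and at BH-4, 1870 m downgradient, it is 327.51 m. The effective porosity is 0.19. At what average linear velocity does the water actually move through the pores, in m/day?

Hydraulic gradient i = (372.01 − 327.51) / 1870 = 44.5 / 1870 = 0.02380.
Darcy flux q = K · i = 284.0 × 0.02380 = 6.758 m/day.
Seepage velocity v = q / n_e = 6.758 / 0.19 = 35.57 m/day.

35.6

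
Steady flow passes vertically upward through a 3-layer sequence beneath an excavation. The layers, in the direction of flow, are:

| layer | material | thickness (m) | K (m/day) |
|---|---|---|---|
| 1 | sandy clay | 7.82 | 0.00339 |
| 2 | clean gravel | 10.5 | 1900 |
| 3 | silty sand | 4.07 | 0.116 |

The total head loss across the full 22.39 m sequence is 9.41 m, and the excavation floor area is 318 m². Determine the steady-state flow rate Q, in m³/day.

1.28

Flow is perpendicular to layering, so the layers act in series and the equivalent K is the thickness-weighted harmonic mean.
Total thickness L = 7.82 + 10.5 + 4.07 = 22.39 m.
Σ(b_i/K_i) = 7.82/0.00339 + 10.5/1900 + 4.07/0.116 = 2342 d.
K_eq = L / Σ(b_i/K_i) = 22.39 / 2342 = 0.009561 m/day.
Q = K_eq · A · (Δh/L) = 0.009561 × 318 × (9.41/22.39) = 1.278 m³/day.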